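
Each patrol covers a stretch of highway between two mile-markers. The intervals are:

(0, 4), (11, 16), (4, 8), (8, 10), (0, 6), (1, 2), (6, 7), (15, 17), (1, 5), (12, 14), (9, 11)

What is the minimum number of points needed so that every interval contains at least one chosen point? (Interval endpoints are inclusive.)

5

Sorted: [1,2] [0,4] [1,5] [0,6] [6,7] [4,8] [8,10] [9,11] [12,14] [11,16] [15,17]
{[1,2],[0,4],[1,5],[0,6]} hit by 2; {[6,7],[4,8]} hit by 7; {[8,10],[9,11]} hit by 10; {[12,14],[11,16]} hit by 14; {[15,17]} hit by 17.
Points: 2, 7, 10, 14, 17 (5 total).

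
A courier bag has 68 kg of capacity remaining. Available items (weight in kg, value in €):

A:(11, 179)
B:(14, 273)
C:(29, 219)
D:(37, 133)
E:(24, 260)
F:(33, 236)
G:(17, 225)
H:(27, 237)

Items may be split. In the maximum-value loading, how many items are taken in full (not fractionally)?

Sort by value per unit weight and fill in that order.
Order: B (273/14=19.50) > A (179/11=16.27) > G (225/17=13.24) > E (260/24=10.83) > H (237/27=8.78) > C (219/29=7.55) > F (236/33=7.15) > D (133/37=3.59)
Fill: take B (14 @ 273) → take A (11 @ 179) → take G (17 @ 225) → take E (24 @ 260) → take 2/27 of H → 17.56; 68/68 used.
4 item(s) taken whole; one partial (take 2/27 of H).

4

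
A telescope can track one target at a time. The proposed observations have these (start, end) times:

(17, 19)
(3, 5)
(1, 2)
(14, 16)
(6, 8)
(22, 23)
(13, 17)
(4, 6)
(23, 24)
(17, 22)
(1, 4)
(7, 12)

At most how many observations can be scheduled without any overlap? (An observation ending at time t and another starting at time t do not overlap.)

By end time: (1,2), (1,4), (3,5), (4,6), (6,8), (7,12), (14,16), (13,17), (17,19), (17,22), (22,23), (23,24).
Pick (1,2); next start ≥ 2 → (3,5); next start ≥ 5 → (6,8); next start ≥ 8 → (14,16); next start ≥ 16 → (17,19); next start ≥ 19 → (22,23); next start ≥ 23 → (23,24).
Selected 7 observations.

7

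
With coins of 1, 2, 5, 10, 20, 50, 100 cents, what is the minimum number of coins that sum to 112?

3

112 − 1×100→12 − 1×10→2 − 1×2→0
Total coins = 1 + 1 + 1 = 3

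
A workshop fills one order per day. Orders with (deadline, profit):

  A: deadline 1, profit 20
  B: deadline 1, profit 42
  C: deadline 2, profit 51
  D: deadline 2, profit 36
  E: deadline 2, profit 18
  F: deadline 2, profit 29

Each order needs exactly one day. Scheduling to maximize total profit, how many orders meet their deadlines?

Profit order: C=51 B=42 D=36 F=29 A=20 E=18
Assign: C→slot 2, B→slot 1, D skipped, F skipped, A skipped, E skipped.
Slots: [1:B] [2:C]
2 of 6 scheduled.

2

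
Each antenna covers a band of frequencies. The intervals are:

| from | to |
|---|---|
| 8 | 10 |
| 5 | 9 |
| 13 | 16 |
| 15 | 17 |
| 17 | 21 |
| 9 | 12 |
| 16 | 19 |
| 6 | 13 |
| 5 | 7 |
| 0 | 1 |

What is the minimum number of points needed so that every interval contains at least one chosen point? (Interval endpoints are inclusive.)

Sorted: [0,1] [5,7] [5,9] [8,10] [9,12] [6,13] [13,16] [15,17] [16,19] [17,21]
{[0,1]} hit by 1; {[5,7],[5,9]} hit by 7; {[8,10],[9,12],[6,13]} hit by 10; {[13,16],[15,17],[16,19]} hit by 16; {[17,21]} hit by 21.
Points: 1, 7, 10, 16, 21 (5 total).

5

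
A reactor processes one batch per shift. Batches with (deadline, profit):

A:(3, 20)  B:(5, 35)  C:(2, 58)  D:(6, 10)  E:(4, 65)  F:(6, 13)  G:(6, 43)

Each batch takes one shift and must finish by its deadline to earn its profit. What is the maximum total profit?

Sort by profit descending; place each in the latest free slot ≤ its deadline.
By profit: E(d4,65), C(d2,58), G(d6,43), B(d5,35), A(d3,20), F(d6,13), D(d6,10)
E→slot 4; C→slot 2; G→slot 6; B→slot 5; A→slot 3; F→slot 1; D skipped.
Profit = 13 + 58 + 20 + 65 + 35 + 43 = 234

234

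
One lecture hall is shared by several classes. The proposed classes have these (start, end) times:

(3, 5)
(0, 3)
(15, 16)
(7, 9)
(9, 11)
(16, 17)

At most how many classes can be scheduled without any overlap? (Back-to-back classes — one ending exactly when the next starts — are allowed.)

6

Sort by end time and greedily take each interval whose start is ≥ the last chosen end.
Sorted by end: (0,3)  (3,5)  (7,9)  (9,11)  (15,16)  (16,17)
take (0,3); take (3,5); take (7,9); take (9,11); take (15,16); take (16,17).
Selected 6 classes.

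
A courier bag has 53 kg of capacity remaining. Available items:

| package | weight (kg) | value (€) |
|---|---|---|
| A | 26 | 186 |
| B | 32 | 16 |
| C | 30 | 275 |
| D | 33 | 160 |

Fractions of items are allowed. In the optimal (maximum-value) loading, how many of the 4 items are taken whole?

Sort by value per unit weight and fill in that order.
Order: C (275/30=9.17) > A (186/26=7.15) > D (160/33=4.85) > B (16/32=0.50)
Fill: take C (30 @ 275) → take 23/26 of A → 164.54; 53/53 used.
1 item(s) taken whole; one partial (take 23/26 of A).

1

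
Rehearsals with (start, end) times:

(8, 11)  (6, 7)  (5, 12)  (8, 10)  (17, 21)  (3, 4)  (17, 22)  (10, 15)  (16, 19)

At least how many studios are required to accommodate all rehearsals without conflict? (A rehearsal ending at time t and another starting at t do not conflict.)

Count concurrent intervals with a sweep; the peak is the room count.
starts: [3, 5, 6, 8, 8, 10, 16, 17, 17]
ends:   [4, 7, 10, 11, 12, 15, 19, 21, 22]
s3→1 e4→0 s5→1 s6→2 e7→1 s8→2 s8→3  — peak 3.

3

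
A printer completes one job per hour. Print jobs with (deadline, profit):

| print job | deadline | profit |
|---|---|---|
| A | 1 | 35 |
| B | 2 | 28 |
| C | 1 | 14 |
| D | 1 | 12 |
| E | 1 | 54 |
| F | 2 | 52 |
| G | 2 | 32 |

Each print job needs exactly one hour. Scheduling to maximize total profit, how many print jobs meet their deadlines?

2

By profit: E(d1,54), F(d2,52), A(d1,35), G(d2,32), B(d2,28), C(d1,14), D(d1,12)
E→slot 1; F→slot 2; A skipped; G skipped; B skipped; C skipped; D skipped.
2 of 7 scheduled.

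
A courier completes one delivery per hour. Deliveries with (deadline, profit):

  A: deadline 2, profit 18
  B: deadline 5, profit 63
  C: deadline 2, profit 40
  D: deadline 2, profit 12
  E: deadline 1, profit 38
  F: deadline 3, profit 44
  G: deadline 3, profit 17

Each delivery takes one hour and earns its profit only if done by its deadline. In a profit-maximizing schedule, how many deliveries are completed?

Sort by profit descending; place each in the latest free slot ≤ its deadline.
Profit order: B=63 F=44 C=40 E=38 A=18 G=17 D=12
Assign: B→slot 5, F→slot 3, C→slot 2, E→slot 1, A skipped, G skipped, D skipped.
Slots: [1:E] [2:C] [3:F] [5:B]
4 of 7 scheduled.

4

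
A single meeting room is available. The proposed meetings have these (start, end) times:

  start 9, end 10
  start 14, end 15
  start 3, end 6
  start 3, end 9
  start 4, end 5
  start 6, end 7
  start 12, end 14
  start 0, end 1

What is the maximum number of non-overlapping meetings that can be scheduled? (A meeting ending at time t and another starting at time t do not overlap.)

By end time: (0,1), (4,5), (3,6), (6,7), (3,9), (9,10), (12,14), (14,15).
Pick (0,1); next start ≥ 1 → (4,5); next start ≥ 5 → (6,7); next start ≥ 7 → (9,10); next start ≥ 10 → (12,14); next start ≥ 14 → (14,15).
Selected 6 meetings.

6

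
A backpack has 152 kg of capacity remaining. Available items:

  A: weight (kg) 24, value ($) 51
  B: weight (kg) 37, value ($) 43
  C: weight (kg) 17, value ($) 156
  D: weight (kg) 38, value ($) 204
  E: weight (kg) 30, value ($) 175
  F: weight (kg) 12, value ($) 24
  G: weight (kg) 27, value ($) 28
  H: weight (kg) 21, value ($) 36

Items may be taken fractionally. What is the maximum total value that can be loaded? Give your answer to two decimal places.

657.62

Ratios (sorted): C 9.18, E 5.83, D 5.37, A 2.12, F 2.00, H 1.71, B 1.16, G 1.04
take C (17 @ 156); take E (30 @ 175); take D (38 @ 204); take A (24 @ 51); take F (12 @ 24); take H (21 @ 36); take 10/37 of B → 11.62. Capacity used 152/152.
Total value = 657.62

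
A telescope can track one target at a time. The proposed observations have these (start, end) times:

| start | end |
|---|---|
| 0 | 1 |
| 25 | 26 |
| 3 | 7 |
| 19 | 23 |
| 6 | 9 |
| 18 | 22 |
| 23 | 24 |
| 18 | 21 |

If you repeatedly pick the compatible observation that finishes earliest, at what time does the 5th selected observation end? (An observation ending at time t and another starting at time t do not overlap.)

Sort by end time and greedily take each interval whose start is ≥ the last chosen end.
Sorted by end: (0,1)  (3,7)  (6,9)  (18,21)  (18,22)  (19,23)  (23,24)  (25,26)
take (0,1); take (3,7); skip (6,9); take (18,21); skip (18,22); take (23,24); take (25,26).
Selected: (0,1) (3,7) (18,21) (23,24) (25,26)

26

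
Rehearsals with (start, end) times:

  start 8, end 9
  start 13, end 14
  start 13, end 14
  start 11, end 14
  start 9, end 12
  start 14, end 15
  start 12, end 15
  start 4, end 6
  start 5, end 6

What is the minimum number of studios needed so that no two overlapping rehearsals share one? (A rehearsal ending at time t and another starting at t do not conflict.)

4

The answer is the maximum number of intervals overlapping at any instant.
Events (time:±→running): 4:+→1 5:+→2 6:-→1 6:-→0 8:+→1 9:-→0 9:+→1 11:+→2 12:-→1 12:+→2 13:+→3 13:+→4 … peak 4.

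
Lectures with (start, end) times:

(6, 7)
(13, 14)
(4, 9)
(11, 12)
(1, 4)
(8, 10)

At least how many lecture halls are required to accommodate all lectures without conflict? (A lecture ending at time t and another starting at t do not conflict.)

2

starts: [1, 4, 6, 8, 11, 13]
ends:   [4, 7, 9, 10, 12, 14]
s1→1 e4→0 s4→1 s6→2  — peak 2.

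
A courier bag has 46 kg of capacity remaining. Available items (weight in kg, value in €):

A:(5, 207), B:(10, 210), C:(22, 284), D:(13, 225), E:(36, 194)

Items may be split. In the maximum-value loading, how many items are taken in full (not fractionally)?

3

Sort by value per unit weight and fill in that order.
Ratios (sorted): A 41.40, B 21.00, D 17.31, C 12.91, E 5.39
take A (5 @ 207); take B (10 @ 210); take D (13 @ 225); take 18/22 of C → 232.36. Capacity used 46/46.
3 item(s) taken whole; one partial (take 18/22 of C).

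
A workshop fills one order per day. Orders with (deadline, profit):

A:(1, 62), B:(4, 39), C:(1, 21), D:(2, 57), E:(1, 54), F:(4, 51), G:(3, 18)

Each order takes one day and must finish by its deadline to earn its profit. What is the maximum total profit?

Profit order: A=62 D=57 E=54 F=51 B=39 C=21 G=18
Assign: A→slot 1, D→slot 2, E skipped, F→slot 4, B→slot 3, C skipped, G skipped.
Slots: [1:A] [2:D] [3:B] [4:F]
Profit = 62 + 57 + 39 + 51 = 209

209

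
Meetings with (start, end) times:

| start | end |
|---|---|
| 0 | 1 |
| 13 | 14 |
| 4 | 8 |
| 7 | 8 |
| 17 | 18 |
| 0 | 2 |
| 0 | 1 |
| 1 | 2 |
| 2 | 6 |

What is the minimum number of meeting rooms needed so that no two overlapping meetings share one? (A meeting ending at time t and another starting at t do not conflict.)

3

Events (time:±→running): 0:+→1 0:+→2 0:+→3 … peak 3.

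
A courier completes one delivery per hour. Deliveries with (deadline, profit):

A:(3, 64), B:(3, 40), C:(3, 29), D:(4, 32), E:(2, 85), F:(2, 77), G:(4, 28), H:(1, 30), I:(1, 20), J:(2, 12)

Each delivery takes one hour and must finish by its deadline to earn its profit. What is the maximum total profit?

Take jobs in profit order; each goes to the latest open slot no later than its deadline.
By profit: E(d2,85), F(d2,77), A(d3,64), B(d3,40), D(d4,32), H(d1,30), C(d3,29), G(d4,28), I(d1,20), J(d2,12)
E→slot 2; F→slot 1; A→slot 3; B skipped; D→slot 4; H skipped; C skipped; G skipped; I skipped; J skipped.
Profit = 77 + 85 + 64 + 32 = 258

258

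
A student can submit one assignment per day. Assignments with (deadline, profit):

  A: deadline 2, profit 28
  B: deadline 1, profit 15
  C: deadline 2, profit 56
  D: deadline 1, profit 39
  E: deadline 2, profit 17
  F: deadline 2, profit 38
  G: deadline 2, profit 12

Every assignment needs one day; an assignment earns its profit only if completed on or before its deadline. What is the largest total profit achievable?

Sort by profit descending; place each in the latest free slot ≤ its deadline.
By profit: C(d2,56), D(d1,39), F(d2,38), A(d2,28), E(d2,17), B(d1,15), G(d2,12)
C→slot 2; D→slot 1; F skipped; A skipped; E skipped; B skipped; G skipped.
Profit = 39 + 56 = 95

95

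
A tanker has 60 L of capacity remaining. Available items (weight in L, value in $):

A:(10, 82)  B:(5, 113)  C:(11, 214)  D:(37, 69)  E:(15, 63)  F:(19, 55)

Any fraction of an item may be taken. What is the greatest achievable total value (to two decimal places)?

Sort by value per unit weight and fill in that order.
Ratios (sorted): B 22.60, C 19.45, A 8.20, E 4.20, F 2.89, D 1.86
take B (5 @ 113); take C (11 @ 214); take A (10 @ 82); take E (15 @ 63); take F (19 @ 55). Capacity used 60/60.
Total value = 527.00

527.00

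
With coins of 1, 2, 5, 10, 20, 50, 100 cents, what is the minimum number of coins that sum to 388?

388 = 3×100 + 1×50 + 1×20 + 1×10 + 1×5 + 1×2 + 1×1
Total coins = 3 + 1 + 1 + 1 + 1 + 1 + 1 = 9

9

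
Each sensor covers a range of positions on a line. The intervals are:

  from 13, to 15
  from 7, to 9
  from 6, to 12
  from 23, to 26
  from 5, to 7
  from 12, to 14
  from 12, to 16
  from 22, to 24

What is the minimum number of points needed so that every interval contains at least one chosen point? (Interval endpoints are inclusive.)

3

Sort by right endpoint; whenever an interval is uncovered, place a point at its right end.
By right end: [5,7]  [7,9]  [6,12]  [12,14]  [13,15]  [12,16]  [22,24]  [23,26]
[5,7] uncovered → point at 7; [12,14] uncovered → point at 14; [22,24] uncovered → point at 24.
Points: 7, 14, 24 (3 total).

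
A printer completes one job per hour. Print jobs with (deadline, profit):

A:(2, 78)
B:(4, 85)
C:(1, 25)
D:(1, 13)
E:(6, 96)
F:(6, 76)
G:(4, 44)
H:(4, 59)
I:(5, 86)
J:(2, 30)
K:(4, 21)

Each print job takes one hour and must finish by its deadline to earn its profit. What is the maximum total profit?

Sort by profit descending; place each in the latest free slot ≤ its deadline.
Profit order: E=96 I=86 B=85 A=78 F=76 H=59 G=44 J=30 C=25 K=21 D=13
Assign: E→slot 6, I→slot 5, B→slot 4, A→slot 2, F→slot 3, H→slot 1, G skipped, J skipped, C skipped, K skipped, D skipped.
Slots: [1:H] [2:A] [3:F] [4:B] [5:I] [6:E]
Profit = 59 + 78 + 76 + 85 + 86 + 96 = 480

480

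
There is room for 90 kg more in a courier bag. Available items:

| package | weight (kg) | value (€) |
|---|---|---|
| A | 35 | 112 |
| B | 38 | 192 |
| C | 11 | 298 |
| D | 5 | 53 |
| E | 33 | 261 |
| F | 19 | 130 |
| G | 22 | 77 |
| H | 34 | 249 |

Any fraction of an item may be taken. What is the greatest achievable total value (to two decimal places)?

908.89

Greedy by value/weight ratio, highest first.
Order: C (298/11=27.09) > D (53/5=10.60) > E (261/33=7.91) > H (249/34=7.32) > F (130/19=6.84) > B (192/38=5.05) > G (77/22=3.50) > A (112/35=3.20)
Fill: take C (11 @ 298) → take D (5 @ 53) → take E (33 @ 261) → take H (34 @ 249) → take 7/19 of F → 47.89; 90/90 used.
Total value = 908.89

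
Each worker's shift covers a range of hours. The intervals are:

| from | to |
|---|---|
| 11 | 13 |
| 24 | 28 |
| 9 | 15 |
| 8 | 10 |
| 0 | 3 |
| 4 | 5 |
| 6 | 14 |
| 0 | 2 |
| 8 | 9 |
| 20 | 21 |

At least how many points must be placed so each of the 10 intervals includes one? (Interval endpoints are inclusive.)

6

Sort by right endpoint; whenever an interval is uncovered, place a point at its right end.
Sorted: [0,2] [0,3] [4,5] [8,9] [8,10] [11,13] [6,14] [9,15] [20,21] [24,28]
{[0,2],[0,3]} hit by 2; {[4,5]} hit by 5; {[8,9],[8,10]} hit by 9; {[11,13],[6,14],[9,15]} hit by 13; {[20,21]} hit by 21; {[24,28]} hit by 28.
Points: 2, 5, 9, 13, 21, 28 (6 total).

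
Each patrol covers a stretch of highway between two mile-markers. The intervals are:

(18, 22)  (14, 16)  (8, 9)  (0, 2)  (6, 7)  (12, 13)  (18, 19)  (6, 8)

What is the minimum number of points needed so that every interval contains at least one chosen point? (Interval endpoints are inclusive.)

6

Sorted: [0,2] [6,7] [6,8] [8,9] [12,13] [14,16] [18,19] [18,22]
{[0,2]} hit by 2; {[6,7],[6,8]} hit by 7; {[8,9]} hit by 9; {[12,13]} hit by 13; {[14,16]} hit by 16; {[18,19],[18,22]} hit by 19.
Points: 2, 7, 9, 13, 16, 19 (6 total).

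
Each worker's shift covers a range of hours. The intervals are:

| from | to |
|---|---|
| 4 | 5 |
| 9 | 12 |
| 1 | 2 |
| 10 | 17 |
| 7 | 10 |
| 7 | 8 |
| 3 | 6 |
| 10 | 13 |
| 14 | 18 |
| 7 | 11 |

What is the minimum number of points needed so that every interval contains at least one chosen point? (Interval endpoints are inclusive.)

5

By right end: [1,2]  [4,5]  [3,6]  [7,8]  [7,10]  [7,11]  [9,12]  [10,13]  [10,17]  [14,18]
[1,2] uncovered → point at 2; [4,5] uncovered → point at 5; [7,8] uncovered → point at 8; [9,12] uncovered → point at 12; [14,18] uncovered → point at 18.
Points: 2, 5, 8, 12, 18 (5 total).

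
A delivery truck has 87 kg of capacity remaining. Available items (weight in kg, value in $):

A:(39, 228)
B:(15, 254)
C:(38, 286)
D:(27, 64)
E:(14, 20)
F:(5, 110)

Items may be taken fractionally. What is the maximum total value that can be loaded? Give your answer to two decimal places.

Greedy by value/weight ratio, highest first.
Ratios (sorted): F 22.00, B 16.93, C 7.53, A 5.85, D 2.37, E 1.43
take F (5 @ 110); take B (15 @ 254); take C (38 @ 286); take 29/39 of A → 169.54. Capacity used 87/87.
Total value = 819.54

819.54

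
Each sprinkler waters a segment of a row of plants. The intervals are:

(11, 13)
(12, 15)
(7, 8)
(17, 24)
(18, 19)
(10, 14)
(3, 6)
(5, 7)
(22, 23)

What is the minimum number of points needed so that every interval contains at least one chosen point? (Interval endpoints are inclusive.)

Sort by right endpoint; whenever an interval is uncovered, place a point at its right end.
By right end: [3,6]  [5,7]  [7,8]  [11,13]  [10,14]  [12,15]  [18,19]  [22,23]  [17,24]
[3,6] uncovered → point at 6; [7,8] uncovered → point at 8; [11,13] uncovered → point at 13; [18,19] uncovered → point at 19; [22,23] uncovered → point at 23.
Points: 6, 8, 13, 19, 23 (5 total).

5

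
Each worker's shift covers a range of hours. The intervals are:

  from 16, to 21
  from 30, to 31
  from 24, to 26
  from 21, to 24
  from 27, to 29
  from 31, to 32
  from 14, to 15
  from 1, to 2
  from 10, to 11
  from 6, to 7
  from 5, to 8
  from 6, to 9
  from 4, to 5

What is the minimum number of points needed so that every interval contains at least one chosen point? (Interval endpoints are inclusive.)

9

Process intervals by earliest right end; each time one isn't hit yet, stab at its right endpoint.
Sorted: [1,2] [4,5] [6,7] [5,8] [6,9] [10,11] [14,15] [16,21] [21,24] [24,26] [27,29] [30,31] [31,32]
{[1,2]} hit by 2; {[4,5]} hit by 5; {[6,7],[5,8],[6,9]} hit by 7; {[10,11]} hit by 11; {[14,15]} hit by 15; {[16,21],[21,24]} hit by 21; {[24,26]} hit by 26; {[27,29]} hit by 29; {[30,31],[31,32]} hit by 31.
Points: 2, 5, 7, 11, 15, 21, 26, 29, 31 (9 total).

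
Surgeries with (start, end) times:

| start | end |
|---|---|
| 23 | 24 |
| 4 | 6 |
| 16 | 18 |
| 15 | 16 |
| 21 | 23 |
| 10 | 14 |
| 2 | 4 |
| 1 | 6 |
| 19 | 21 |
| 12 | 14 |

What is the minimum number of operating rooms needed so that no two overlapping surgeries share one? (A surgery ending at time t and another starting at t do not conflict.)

The answer is the maximum number of intervals overlapping at any instant.
Events (time:±→running): 1:+→1 2:+→2 … peak 2.

2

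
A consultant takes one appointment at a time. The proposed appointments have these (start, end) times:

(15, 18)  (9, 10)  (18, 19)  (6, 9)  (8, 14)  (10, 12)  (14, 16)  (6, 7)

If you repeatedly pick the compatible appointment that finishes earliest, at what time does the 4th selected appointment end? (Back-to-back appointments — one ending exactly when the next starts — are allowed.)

Sorted by end: (6,7)  (6,9)  (9,10)  (10,12)  (8,14)  (14,16)  (15,18)  (18,19)
take (6,7); skip (6,9); take (9,10); take (10,12); take (14,16); take (18,19).
Selected: (6,7) (9,10) (10,12) (14,16) (18,19)

16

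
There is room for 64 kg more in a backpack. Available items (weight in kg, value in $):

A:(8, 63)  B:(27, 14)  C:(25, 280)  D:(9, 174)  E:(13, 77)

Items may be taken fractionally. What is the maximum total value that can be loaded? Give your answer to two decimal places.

598.67

Order: D (174/9=19.33) > C (280/25=11.20) > A (63/8=7.88) > E (77/13=5.92) > B (14/27=0.52)
Fill: take D (9 @ 174) → take C (25 @ 280) → take A (8 @ 63) → take E (13 @ 77) → take 9/27 of B → 4.67; 64/64 used.
Total value = 598.67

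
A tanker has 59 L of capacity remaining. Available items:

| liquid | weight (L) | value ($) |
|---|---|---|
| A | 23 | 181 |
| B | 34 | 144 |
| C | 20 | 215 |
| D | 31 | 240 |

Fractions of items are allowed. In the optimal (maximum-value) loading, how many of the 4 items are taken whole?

Ratios (sorted): C 10.75, A 7.87, D 7.74, B 4.24
take C (20 @ 215); take A (23 @ 181); take 16/31 of D → 123.87. Capacity used 59/59.
2 item(s) taken whole; one partial (take 16/31 of D).

2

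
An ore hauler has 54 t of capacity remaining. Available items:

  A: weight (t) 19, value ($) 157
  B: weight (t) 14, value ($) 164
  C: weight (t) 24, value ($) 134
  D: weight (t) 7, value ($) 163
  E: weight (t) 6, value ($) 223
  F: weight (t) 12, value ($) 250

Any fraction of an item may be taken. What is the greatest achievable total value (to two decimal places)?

923.95

Ratios (sorted): E 37.17, D 23.29, F 20.83, B 11.71, A 8.26, C 5.58
take E (6 @ 223); take D (7 @ 163); take F (12 @ 250); take B (14 @ 164); take 15/19 of A → 123.95. Capacity used 54/54.
Total value = 923.95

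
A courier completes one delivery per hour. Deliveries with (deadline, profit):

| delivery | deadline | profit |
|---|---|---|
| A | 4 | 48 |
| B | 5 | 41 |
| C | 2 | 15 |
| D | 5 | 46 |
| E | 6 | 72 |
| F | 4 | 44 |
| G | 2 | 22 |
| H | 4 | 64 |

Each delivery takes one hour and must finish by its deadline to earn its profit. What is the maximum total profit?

By profit: E(d6,72), H(d4,64), A(d4,48), D(d5,46), F(d4,44), B(d5,41), G(d2,22), C(d2,15)
E→slot 6; H→slot 4; A→slot 3; D→slot 5; F→slot 2; B→slot 1; G skipped; C skipped.
Profit = 41 + 44 + 48 + 64 + 46 + 72 = 315

315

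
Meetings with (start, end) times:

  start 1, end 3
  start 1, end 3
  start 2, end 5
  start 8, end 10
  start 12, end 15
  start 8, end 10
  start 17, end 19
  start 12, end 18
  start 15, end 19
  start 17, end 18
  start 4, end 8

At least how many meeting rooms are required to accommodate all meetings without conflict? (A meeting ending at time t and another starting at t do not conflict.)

Events (time:±→running): 1:+→1 1:+→2 2:+→3 3:-→2 3:-→1 4:+→2 5:-→1 8:-→0 8:+→1 8:+→2 10:-→1 10:-→0 12:+→1 12:+→2 15:-→1 15:+→2 17:+→3 17:+→4 … peak 4.

4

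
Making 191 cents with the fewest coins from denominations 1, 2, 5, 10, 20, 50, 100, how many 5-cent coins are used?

Greedy: take as many of the largest coin as possible, then repeat with the remainder.
191 = 1×100 + 1×50 + 2×20 + 1×1
Count of 5: 0

0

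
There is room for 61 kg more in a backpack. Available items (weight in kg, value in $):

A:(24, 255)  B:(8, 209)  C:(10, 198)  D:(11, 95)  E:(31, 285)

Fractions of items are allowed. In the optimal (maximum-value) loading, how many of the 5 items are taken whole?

3

Sort by value per unit weight and fill in that order.
Ratios (sorted): B 26.12, C 19.80, A 10.62, E 9.19, D 8.64
take B (8 @ 209); take C (10 @ 198); take A (24 @ 255); take 19/31 of E → 174.68. Capacity used 61/61.
3 item(s) taken whole; one partial (take 19/31 of E).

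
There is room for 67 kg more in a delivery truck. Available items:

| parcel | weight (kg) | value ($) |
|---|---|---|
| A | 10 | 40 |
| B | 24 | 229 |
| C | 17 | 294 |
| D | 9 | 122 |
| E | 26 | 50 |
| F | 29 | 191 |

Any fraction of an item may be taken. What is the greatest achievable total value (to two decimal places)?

Greedy by value/weight ratio, highest first.
Ratios (sorted): C 17.29, D 13.56, B 9.54, F 6.59, A 4.00, E 1.92
take C (17 @ 294); take D (9 @ 122); take B (24 @ 229); take 17/29 of F → 111.97. Capacity used 67/67.
Total value = 756.97

756.97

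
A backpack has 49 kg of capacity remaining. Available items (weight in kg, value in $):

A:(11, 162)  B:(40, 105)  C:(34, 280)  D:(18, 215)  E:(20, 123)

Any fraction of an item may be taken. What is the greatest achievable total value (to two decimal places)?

541.71

Sort by value per unit weight and fill in that order.
Ratios (sorted): A 14.73, D 11.94, C 8.24, E 6.15, B 2.62
take A (11 @ 162); take D (18 @ 215); take 20/34 of C → 164.71. Capacity used 49/49.
Total value = 541.71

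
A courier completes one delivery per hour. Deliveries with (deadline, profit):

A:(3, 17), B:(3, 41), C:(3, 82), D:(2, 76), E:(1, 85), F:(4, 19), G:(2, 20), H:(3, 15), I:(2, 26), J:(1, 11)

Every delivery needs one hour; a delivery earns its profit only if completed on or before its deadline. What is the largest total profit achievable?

Sort by profit descending; place each in the latest free slot ≤ its deadline.
Profit order: E=85 C=82 D=76 B=41 I=26 G=20 F=19 A=17 H=15 J=11
Assign: E→slot 1, C→slot 3, D→slot 2, B skipped, I skipped, G skipped, F→slot 4, A skipped, H skipped, J skipped.
Slots: [1:E] [2:D] [3:C] [4:F]
Profit = 85 + 76 + 82 + 19 = 262

262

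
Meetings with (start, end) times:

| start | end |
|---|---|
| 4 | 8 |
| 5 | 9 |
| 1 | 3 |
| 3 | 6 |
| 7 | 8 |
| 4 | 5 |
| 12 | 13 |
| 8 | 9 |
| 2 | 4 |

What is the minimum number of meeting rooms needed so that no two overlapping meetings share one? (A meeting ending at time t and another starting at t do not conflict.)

The answer is the maximum number of intervals overlapping at any instant.
starts: [1, 2, 3, 4, 4, 5, 7, 8, 12]
ends:   [3, 4, 5, 6, 8, 8, 9, 9, 13]
s1→1 s2→2 e3→1 s3→2 e4→1 s4→2 s4→3  — peak 3.

3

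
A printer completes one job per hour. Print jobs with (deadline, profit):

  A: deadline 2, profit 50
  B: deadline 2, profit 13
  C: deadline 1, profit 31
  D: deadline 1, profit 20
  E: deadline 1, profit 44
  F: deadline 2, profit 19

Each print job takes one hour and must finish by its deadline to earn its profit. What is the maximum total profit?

Sort by profit descending; place each in the latest free slot ≤ its deadline.
By profit: A(d2,50), E(d1,44), C(d1,31), D(d1,20), F(d2,19), B(d2,13)
A→slot 2; E→slot 1; C skipped; D skipped; F skipped; B skipped.
Profit = 44 + 50 = 94

94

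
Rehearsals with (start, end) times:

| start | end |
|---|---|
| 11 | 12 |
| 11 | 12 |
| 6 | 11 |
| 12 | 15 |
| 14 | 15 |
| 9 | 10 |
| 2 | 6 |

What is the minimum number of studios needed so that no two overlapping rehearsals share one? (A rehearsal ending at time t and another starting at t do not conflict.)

The answer is the maximum number of intervals overlapping at any instant.
Events (time:±→running): 2:+→1 6:-→0 6:+→1 9:+→2 … peak 2.

2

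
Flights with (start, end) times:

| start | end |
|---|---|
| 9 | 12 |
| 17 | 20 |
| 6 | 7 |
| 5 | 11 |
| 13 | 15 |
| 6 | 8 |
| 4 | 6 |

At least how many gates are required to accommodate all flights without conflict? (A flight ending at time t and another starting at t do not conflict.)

3

Events (time:±→running): 4:+→1 5:+→2 6:-→1 6:+→2 6:+→3 … peak 3.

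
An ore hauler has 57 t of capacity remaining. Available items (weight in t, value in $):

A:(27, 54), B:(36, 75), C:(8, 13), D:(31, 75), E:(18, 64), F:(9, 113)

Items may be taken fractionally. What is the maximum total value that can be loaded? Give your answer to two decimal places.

Greedy by value/weight ratio, highest first.
Ratios (sorted): F 12.56, E 3.56, D 2.42, B 2.08, A 2.00, C 1.62
take F (9 @ 113); take E (18 @ 64); take 30/31 of D → 72.58. Capacity used 57/57.
Total value = 249.58

249.58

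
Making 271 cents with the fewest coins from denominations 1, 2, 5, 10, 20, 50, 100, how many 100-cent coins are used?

271 = 2×100 + 1×50 + 1×20 + 1×1
Count of 100: 2

2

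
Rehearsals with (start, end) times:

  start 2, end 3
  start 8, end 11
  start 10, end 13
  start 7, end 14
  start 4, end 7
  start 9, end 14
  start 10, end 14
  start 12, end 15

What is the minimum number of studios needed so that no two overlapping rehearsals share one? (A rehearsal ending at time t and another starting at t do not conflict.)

5

Count concurrent intervals with a sweep; the peak is the room count.
starts: [2, 4, 7, 8, 9, 10, 10, 12]
ends:   [3, 7, 11, 13, 14, 14, 14, 15]
s2→1 e3→0 s4→1 e7→0 s7→1 s8→2 s9→3 s10→4 s10→5  — peak 5.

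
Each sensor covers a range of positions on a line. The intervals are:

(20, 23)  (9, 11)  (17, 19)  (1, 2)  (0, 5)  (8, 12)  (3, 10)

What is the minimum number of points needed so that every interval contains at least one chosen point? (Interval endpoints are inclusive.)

Sorted: [1,2] [0,5] [3,10] [9,11] [8,12] [17,19] [20,23]
{[1,2],[0,5]} hit by 2; {[3,10],[9,11],[8,12]} hit by 10; {[17,19]} hit by 19; {[20,23]} hit by 23.
Points: 2, 10, 19, 23 (4 total).

4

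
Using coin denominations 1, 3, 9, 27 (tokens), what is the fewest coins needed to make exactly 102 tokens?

6

Use the largest denomination that fits, subtract, and repeat.
102 − 3×27→21 − 2×9→3 − 1×3→0
Total coins = 3 + 2 + 1 = 6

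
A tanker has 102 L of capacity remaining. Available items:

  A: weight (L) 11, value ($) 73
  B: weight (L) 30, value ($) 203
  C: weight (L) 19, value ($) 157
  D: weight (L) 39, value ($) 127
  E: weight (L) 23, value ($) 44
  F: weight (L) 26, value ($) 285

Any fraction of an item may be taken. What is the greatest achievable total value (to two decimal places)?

Ratios (sorted): F 10.96, C 8.26, B 6.77, A 6.64, D 3.26, E 1.91
take F (26 @ 285); take C (19 @ 157); take B (30 @ 203); take A (11 @ 73); take 16/39 of D → 52.10. Capacity used 102/102.
Total value = 770.10

770.10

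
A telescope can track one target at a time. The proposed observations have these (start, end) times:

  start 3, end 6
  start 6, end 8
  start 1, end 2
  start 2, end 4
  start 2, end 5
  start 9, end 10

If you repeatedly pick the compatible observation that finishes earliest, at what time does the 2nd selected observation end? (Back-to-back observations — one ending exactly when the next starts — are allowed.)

4

By end time: (1,2), (2,4), (2,5), (3,6), (6,8), (9,10).
Pick (1,2); next start ≥ 2 → (2,4); next start ≥ 4 → (6,8); next start ≥ 8 → (9,10).
Selected: (1,2) (2,4) (6,8) (9,10)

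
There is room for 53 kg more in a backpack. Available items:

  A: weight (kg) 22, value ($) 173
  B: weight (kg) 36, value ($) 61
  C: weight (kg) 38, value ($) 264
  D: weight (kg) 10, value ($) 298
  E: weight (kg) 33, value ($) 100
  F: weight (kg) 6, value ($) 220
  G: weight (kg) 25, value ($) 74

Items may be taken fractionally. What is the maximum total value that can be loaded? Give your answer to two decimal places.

Greedy by value/weight ratio, highest first.
Ratios (sorted): F 36.67, D 29.80, A 7.86, C 6.95, E 3.03, G 2.96, B 1.69
take F (6 @ 220); take D (10 @ 298); take A (22 @ 173); take 15/38 of C → 104.21. Capacity used 53/53.
Total value = 795.21

795.21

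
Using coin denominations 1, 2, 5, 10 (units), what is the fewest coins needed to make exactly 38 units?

6

38 = 3×10 + 1×5 + 1×2 + 1×1
Total coins = 3 + 1 + 1 + 1 = 6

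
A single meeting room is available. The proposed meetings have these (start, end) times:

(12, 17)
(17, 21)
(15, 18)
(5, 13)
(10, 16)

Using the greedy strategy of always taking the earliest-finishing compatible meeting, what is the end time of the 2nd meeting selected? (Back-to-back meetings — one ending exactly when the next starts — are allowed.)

By end time: (5,13), (10,16), (12,17), (15,18), (17,21).
Pick (5,13); next start ≥ 13 → (15,18).
Selected: (5,13) (15,18)

18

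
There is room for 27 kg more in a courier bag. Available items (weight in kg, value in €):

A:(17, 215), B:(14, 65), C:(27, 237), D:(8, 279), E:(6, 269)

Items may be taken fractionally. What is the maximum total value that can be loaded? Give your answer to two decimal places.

Order: E (269/6=44.83) > D (279/8=34.88) > A (215/17=12.65) > C (237/27=8.78) > B (65/14=4.64)
Fill: take E (6 @ 269) → take D (8 @ 279) → take 13/17 of A → 164.41; 27/27 used.
Total value = 712.41

712.41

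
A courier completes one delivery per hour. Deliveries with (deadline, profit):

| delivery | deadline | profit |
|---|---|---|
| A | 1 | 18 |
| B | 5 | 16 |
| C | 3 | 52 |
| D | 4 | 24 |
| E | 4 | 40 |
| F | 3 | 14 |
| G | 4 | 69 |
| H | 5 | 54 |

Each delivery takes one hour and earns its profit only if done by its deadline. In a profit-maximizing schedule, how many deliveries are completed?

5

Sort by profit descending; place each in the latest free slot ≤ its deadline.
Profit order: G=69 H=54 C=52 E=40 D=24 A=18 B=16 F=14
Assign: G→slot 4, H→slot 5, C→slot 3, E→slot 2, D→slot 1, A skipped, B skipped, F skipped.
Slots: [1:D] [2:E] [3:C] [4:G] [5:H]
5 of 8 scheduled.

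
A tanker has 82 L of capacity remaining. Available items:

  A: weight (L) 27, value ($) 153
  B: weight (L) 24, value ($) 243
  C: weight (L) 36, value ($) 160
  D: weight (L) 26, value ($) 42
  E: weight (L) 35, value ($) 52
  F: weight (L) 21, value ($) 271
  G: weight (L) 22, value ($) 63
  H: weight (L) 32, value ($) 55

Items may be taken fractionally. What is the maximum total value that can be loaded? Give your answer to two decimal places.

Sort by value per unit weight and fill in that order.
Ratios (sorted): F 12.90, B 10.12, A 5.67, C 4.44, G 2.86, H 1.72, D 1.62, E 1.49
take F (21 @ 271); take B (24 @ 243); take A (27 @ 153); take 10/36 of C → 44.44. Capacity used 82/82.
Total value = 711.44

711.44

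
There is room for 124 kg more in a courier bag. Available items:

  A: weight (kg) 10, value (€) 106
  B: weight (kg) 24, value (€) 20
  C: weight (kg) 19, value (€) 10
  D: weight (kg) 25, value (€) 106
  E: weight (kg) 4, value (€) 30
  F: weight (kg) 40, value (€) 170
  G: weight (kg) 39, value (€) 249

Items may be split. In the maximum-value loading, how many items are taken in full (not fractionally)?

5

Greedy by value/weight ratio, highest first.
Order: A (106/10=10.60) > E (30/4=7.50) > G (249/39=6.38) > F (170/40=4.25) > D (106/25=4.24) > B (20/24=0.83) > C (10/19=0.53)
Fill: take A (10 @ 106) → take E (4 @ 30) → take G (39 @ 249) → take F (40 @ 170) → take D (25 @ 106) → take 6/24 of B → 5.00; 124/124 used.
5 item(s) taken whole; one partial (take 6/24 of B).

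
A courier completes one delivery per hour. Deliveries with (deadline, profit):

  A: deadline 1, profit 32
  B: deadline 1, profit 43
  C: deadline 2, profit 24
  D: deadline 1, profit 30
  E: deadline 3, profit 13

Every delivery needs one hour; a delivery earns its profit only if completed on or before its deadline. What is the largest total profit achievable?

By profit: B(d1,43), A(d1,32), D(d1,30), C(d2,24), E(d3,13)
B→slot 1; A skipped; D skipped; C→slot 2; E→slot 3.
Profit = 43 + 24 + 13 = 80

80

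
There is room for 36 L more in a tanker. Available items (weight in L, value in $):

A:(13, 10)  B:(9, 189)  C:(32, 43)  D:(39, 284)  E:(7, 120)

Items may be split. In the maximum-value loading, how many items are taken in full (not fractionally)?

2

Order: B (189/9=21.00) > E (120/7=17.14) > D (284/39=7.28) > C (43/32=1.34) > A (10/13=0.77)
Fill: take B (9 @ 189) → take E (7 @ 120) → take 20/39 of D → 145.64; 36/36 used.
2 item(s) taken whole; one partial (take 20/39 of D).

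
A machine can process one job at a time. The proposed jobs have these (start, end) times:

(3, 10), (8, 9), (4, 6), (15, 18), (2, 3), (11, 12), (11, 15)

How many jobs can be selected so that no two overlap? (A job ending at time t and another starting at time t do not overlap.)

5

Order by finish time; keep every interval that doesn't clash with the previous kept one.
By end time: (2,3), (4,6), (8,9), (3,10), (11,12), (11,15), (15,18).
Pick (2,3); next start ≥ 3 → (4,6); next start ≥ 6 → (8,9); next start ≥ 9 → (11,12); next start ≥ 12 → (15,18).
Selected 5 jobs.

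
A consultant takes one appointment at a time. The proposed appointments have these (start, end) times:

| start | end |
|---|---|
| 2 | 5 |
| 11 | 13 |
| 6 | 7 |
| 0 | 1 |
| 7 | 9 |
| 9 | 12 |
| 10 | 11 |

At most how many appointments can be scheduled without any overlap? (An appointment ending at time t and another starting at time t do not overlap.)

Greedy by earliest finish: after sorting by end time, pick each interval compatible with the last pick.
By end time: (0,1), (2,5), (6,7), (7,9), (10,11), (9,12), (11,13).
Pick (0,1); next start ≥ 1 → (2,5); next start ≥ 5 → (6,7); next start ≥ 7 → (7,9); next start ≥ 9 → (10,11); next start ≥ 11 → (11,13).
Selected 6 appointments.

6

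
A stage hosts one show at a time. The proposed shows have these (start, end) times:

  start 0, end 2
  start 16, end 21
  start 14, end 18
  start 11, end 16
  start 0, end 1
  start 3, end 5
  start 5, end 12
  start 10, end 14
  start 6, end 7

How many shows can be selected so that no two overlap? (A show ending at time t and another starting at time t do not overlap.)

Greedy by earliest finish: after sorting by end time, pick each interval compatible with the last pick.
Sorted by end: (0,1)  (0,2)  (3,5)  (6,7)  (5,12)  (10,14)  (11,16)  (14,18)  (16,21)
take (0,1); skip (0,2); take (3,5); take (6,7); take (10,14); skip (11,16); take (14,18).
Selected 5 shows.

5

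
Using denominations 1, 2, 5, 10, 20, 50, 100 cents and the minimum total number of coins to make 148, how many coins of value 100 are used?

Use the largest denomination that fits, subtract, and repeat.
148 − 1×100→48 − 2×20→8 − 1×5→3 − 1×2→1 − 1×1→0
Count of 100: 1

1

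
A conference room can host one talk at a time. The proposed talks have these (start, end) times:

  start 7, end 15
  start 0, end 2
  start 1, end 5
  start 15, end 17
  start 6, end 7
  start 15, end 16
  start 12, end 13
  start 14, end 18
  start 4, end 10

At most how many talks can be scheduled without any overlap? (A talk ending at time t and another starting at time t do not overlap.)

Sorted by end: (0,2)  (1,5)  (6,7)  (4,10)  (12,13)  (7,15)  (15,16)  (15,17)  (14,18)
take (0,2); take (6,7); take (12,13); take (15,16); skip (14,18).
Selected 4 talks.

4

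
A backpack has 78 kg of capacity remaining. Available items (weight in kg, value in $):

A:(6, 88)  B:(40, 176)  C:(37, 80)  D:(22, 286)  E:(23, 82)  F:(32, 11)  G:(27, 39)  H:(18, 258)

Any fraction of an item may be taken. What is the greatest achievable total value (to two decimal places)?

Order: A (88/6=14.67) > H (258/18=14.33) > D (286/22=13.00) > B (176/40=4.40) > E (82/23=3.57) > C (80/37=2.16) > G (39/27=1.44) > F (11/32=0.34)
Fill: take A (6 @ 88) → take H (18 @ 258) → take D (22 @ 286) → take 32/40 of B → 140.80; 78/78 used.
Total value = 772.80

772.80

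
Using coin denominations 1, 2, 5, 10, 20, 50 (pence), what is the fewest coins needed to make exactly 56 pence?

3

Use the largest denomination that fits, subtract, and repeat.
56 = 1×50 + 1×5 + 1×1
Total coins = 1 + 1 + 1 = 3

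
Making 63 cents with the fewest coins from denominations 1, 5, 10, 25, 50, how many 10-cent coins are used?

1

63 = 1×50 + 1×10 + 3×1
Count of 10: 1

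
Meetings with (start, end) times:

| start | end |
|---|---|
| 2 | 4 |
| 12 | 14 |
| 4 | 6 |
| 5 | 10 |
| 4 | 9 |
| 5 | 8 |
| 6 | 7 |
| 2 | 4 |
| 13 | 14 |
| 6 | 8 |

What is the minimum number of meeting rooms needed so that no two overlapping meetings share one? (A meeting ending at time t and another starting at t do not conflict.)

Count concurrent intervals with a sweep; the peak is the room count.
starts: [2, 2, 4, 4, 5, 5, 6, 6, 12, 13]
ends:   [4, 4, 6, 7, 8, 8, 9, 10, 14, 14]
s2→1 s2→2 e4→1 e4→0 s4→1 s4→2 s5→3 s5→4 e6→3 s6→4 s6→5  — peak 5.

5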